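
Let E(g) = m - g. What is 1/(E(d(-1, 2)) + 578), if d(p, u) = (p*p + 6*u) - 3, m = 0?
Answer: 1/568 ≈ 0.0017606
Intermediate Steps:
d(p, u) = -3 + p² + 6*u (d(p, u) = (p² + 6*u) - 3 = -3 + p² + 6*u)
E(g) = -g (E(g) = 0 - g = -g)
1/(E(d(-1, 2)) + 578) = 1/(-(-3 + (-1)² + 6*2) + 578) = 1/(-(-3 + 1 + 12) + 578) = 1/(-1*10 + 578) = 1/(-10 + 578) = 1/568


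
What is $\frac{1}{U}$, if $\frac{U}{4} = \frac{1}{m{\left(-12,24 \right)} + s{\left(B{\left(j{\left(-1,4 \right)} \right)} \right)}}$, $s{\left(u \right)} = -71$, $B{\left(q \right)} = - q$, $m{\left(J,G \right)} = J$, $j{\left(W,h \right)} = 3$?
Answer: $- \frac{83}{4} \approx -20.75$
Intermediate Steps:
$U = - \frac{4}{83}$ ($U = \frac{4}{-12 - 71} = \frac{4}{-83} = 4 \left(- \frac{1}{83}\right) = - \frac{4}{83} \approx -0.048193$)
$\frac{1}{U} = \frac{1}{- \frac{4}{83}} = - \frac{83}{4}$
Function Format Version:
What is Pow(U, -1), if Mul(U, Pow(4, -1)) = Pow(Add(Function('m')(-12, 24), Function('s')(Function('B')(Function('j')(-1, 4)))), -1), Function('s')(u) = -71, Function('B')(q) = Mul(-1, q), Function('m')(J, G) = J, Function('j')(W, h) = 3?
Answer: Rational(-83, 4) ≈ -20.750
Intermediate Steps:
U = Rational(-4, 83) (U = Mul(4, Pow(Add(-12, -71), -1)) = Mul(4, Pow(-83, -1)) = Mul(4, Rational(-1, 83)) = Rational(-4, 83) ≈ -0.048193)
Pow(U, -1) = Pow(Rational(-4, 83), -1) = Rational(-83, 4)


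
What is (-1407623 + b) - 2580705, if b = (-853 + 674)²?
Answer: -3956287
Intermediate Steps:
b = 32041 (b = (-179)² = 32041)
(-1407623 + b) - 2580705 = (-1407623 + 32041) - 2580705 = -1375582 - 2580705 = -3956287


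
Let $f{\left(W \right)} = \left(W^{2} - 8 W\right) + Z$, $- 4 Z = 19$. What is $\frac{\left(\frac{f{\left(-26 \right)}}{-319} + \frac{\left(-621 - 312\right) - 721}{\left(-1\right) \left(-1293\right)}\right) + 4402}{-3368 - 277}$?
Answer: $- \frac{7256060951}{6013768860} \approx -1.2066$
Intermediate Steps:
$Z = - \frac{19}{4}$ ($Z = \left(- \frac{1}{4}\right) 19 = - \frac{19}{4} \approx -4.75$)
$f{\left(W \right)} = - \frac{19}{4} + W^{2} - 8 W$ ($f{\left(W \right)} = \left(W^{2} - 8 W\right) - \frac{19}{4} = - \frac{19}{4} + W^{2} - 8 W$)
$\frac{\left(\frac{f{\left(-26 \right)}}{-319} + \frac{\left(-621 - 312\right) - 721}{\left(-1\right) \left(-1293\right)}\right) + 4402}{-3368 - 277} = \frac{\left(\frac{- \frac{19}{4} + \left(-26\right)^{2} - -208}{-319} + \frac{\left(-621 - 312\right) - 721}{\left(-1\right) \left(-1293\right)}\right) + 4402}{-3368 - 277} = \frac{\left(\left(- \frac{19}{4} + 676 + 208\right) \left(- \frac{1}{319}\right) + \frac{-933 - 721}{1293}\right) + 4402}{-3645} = \left(\left(\frac{3517}{4} \left(- \frac{1}{319}\right) - \frac{1654}{1293}\right) + 4402\right) \left(- \frac{1}{3645}\right) = \left(\left(- \frac{3517}{1276} - \frac{1654}{1293}\right) + 4402\right) \left(- \frac{1}{3645}\right) = \left(- \frac{6657985}{1649868} + 4402\right) \left(- \frac{1}{3645}\right) = \frac{7256060951}{1649868} \left(- \frac{1}{3645}\right) = - \frac{7256060951}{6013768860}$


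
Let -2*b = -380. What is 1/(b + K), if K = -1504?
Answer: -1/1314 ≈ -0.00076103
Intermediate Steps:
b = 190 (b = -1/2*(-380) = 190)
1/(b + K) = 1/(190 - 1504) = 1/(-1314) = -1/1314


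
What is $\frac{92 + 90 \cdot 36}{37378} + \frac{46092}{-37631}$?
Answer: $- \frac{72610922}{63935069} \approx -1.1357$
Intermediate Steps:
$\frac{92 + 90 \cdot 36}{37378} + \frac{46092}{-37631} = \left(92 + 3240\right) \frac{1}{37378} + 46092 \left(- \frac{1}{37631}\right) = 3332 \cdot \frac{1}{37378} - \frac{46092}{37631} = \frac{1666}{18689} - \frac{46092}{37631} = - \frac{72610922}{63935069}$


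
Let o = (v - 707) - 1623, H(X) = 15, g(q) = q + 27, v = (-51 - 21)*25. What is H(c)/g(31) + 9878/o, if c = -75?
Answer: -255487/119770 ≈ -2.1331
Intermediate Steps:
v = -1800 (v = -72*25 = -1800)
g(q) = 27 + q
o = -4130 (o = (-1800 - 707) - 1623 = -2507 - 1623 = -4130)
H(c)/g(31) + 9878/o = 15/(27 + 31) + 9878/(-4130) = 15/58 + 9878*(-1/4130) = 15*(1/58) - 4939/2065 = 15/58 - 4939/2065 = -255487/119770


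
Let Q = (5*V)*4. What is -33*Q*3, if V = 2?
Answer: -3960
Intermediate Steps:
Q = 40 (Q = (5*2)*4 = 10*4 = 40)
-33*Q*3 = -33*40*3 = -1320*3 = -3960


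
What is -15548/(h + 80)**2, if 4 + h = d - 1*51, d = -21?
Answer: -3887/4 ≈ -971.75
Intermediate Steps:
h = -76 (h = -4 + (-21 - 1*51) = -4 + (-21 - 51) = -4 - 72 = -76)
-15548/(h + 80)**2 = -15548/(-76 + 80)**2 = -15548/(4**2) = -15548/16 = -15548*1/16 = -3887/4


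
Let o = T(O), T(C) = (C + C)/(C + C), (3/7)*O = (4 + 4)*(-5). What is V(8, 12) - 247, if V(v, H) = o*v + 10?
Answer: -229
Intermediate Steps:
O = -280/3 (O = 7*((4 + 4)*(-5))/3 = 7*(8*(-5))/3 = (7/3)*(-40) = -280/3 ≈ -93.333)
T(C) = 1 (T(C) = (2*C)/((2*C)) = (2*C)*(1/(2*C)) = 1)
o = 1
V(v, H) = 10 + v (V(v, H) = 1*v + 10 = v + 10 = 10 + v)
V(8, 12) - 247 = (10 + 8) - 247 = 18 - 247 = -229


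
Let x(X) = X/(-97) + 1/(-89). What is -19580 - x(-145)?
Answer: -169046948/8633 ≈ -19581.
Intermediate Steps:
x(X) = -1/89 - X/97 (x(X) = X*(-1/97) + 1*(-1/89) = -X/97 - 1/89 = -1/89 - X/97)
-19580 - x(-145) = -19580 - (-1/89 - 1/97*(-145)) = -19580 - (-1/89 + 145/97) = -19580 - 1*12808/8633 = -19580 - 12808/8633 = -169046948/8633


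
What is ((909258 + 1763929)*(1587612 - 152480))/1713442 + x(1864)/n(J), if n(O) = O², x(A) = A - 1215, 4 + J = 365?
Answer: 249980192306484211/111648737441 ≈ 2.2390e+6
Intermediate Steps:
J = 361 (J = -4 + 365 = 361)
x(A) = -1215 + A
((909258 + 1763929)*(1587612 - 152480))/1713442 + x(1864)/n(J) = ((909258 + 1763929)*(1587612 - 152480))/1713442 + (-1215 + 1864)/(361²) = (2673187*1435132)*(1/1713442) + 649/130321 = 3836376205684*(1/1713442) + 649*(1/130321) = 1918188102842/856721 + 649/130321 = 249980192306484211/111648737441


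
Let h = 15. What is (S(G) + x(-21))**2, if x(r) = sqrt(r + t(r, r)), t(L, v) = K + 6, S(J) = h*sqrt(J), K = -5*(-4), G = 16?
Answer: (60 + sqrt(5))**2 ≈ 3873.3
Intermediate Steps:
K = 20
S(J) = 15*sqrt(J)
t(L, v) = 26 (t(L, v) = 20 + 6 = 26)
x(r) = sqrt(26 + r) (x(r) = sqrt(r + 26) = sqrt(26 + r))
(S(G) + x(-21))**2 = (15*sqrt(16) + sqrt(26 - 21))**2 = (15*4 + sqrt(5))**2 = (60 + sqrt(5))**2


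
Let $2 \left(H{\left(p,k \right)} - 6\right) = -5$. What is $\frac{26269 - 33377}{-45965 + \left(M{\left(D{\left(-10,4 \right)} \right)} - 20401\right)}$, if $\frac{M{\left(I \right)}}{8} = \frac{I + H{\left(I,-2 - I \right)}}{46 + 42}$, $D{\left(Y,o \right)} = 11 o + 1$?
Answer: $\frac{156376}{1459955} \approx 0.10711$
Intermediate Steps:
$H{\left(p,k \right)} = \frac{7}{2}$ ($H{\left(p,k \right)} = 6 + \frac{1}{2} \left(-5\right) = 6 - \frac{5}{2} = \frac{7}{2}$)
$D{\left(Y,o \right)} = 1 + 11 o$
$M{\left(I \right)} = \frac{7}{22} + \frac{I}{11}$ ($M{\left(I \right)} = 8 \frac{I + \frac{7}{2}}{46 + 42} = 8 \frac{\frac{7}{2} + I}{88} = 8 \left(\frac{7}{2} + I\right) \frac{1}{88} = 8 \left(\frac{7}{176} + \frac{I}{88}\right) = \frac{7}{22} + \frac{I}{11}$)
$\frac{26269 - 33377}{-45965 + \left(M{\left(D{\left(-10,4 \right)} \right)} - 20401\right)} = \frac{26269 - 33377}{-45965 - \left(\frac{448815}{22} - \frac{1 + 11 \cdot 4}{11}\right)} = - \frac{7108}{-45965 - \left(\frac{448815}{22} - \frac{1 + 44}{11}\right)} = - \frac{7108}{-45965 + \left(\left(\frac{7}{22} + \frac{1}{11} \cdot 45\right) - 20401\right)} = - \frac{7108}{-45965 + \left(\left(\frac{7}{22} + \frac{45}{11}\right) - 20401\right)} = - \frac{7108}{-45965 + \left(\frac{97}{22} - 20401\right)} = - \frac{7108}{-45965 - \frac{448725}{22}} = - \frac{7108}{- \frac{1459955}{22}} = \left(-7108\right) \left(- \frac{22}{1459955}\right) = \frac{156376}{1459955}$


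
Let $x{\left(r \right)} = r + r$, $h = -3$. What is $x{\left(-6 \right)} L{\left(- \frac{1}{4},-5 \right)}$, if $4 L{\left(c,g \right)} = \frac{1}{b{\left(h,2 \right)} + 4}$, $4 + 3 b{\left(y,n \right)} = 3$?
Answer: $- \frac{9}{11} \approx -0.81818$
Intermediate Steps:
$x{\left(r \right)} = 2 r$
$b{\left(y,n \right)} = - \frac{1}{3}$ ($b{\left(y,n \right)} = - \frac{4}{3} + \frac{1}{3} \cdot 3 = - \frac{4}{3} + 1 = - \frac{1}{3}$)
$L{\left(c,g \right)} = \frac{3}{44}$ ($L{\left(c,g \right)} = \frac{1}{4 \left(- \frac{1}{3} + 4\right)} = \frac{1}{4 \cdot \frac{11}{3}} = \frac{1}{4} \cdot \frac{3}{11} = \frac{3}{44}$)
$x{\left(-6 \right)} L{\left(- \frac{1}{4},-5 \right)} = 2 \left(-6\right) \frac{3}{44} = \left(-12\right) \frac{3}{44} = - \frac{9}{11}$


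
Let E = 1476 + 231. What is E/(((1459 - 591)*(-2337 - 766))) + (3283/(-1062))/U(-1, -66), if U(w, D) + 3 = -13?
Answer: 2203359997/11441580192 ≈ 0.19257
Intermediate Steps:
U(w, D) = -16 (U(w, D) = -3 - 13 = -16)
E = 1707
E/(((1459 - 591)*(-2337 - 766))) + (3283/(-1062))/U(-1, -66) = 1707/(((1459 - 591)*(-2337 - 766))) + (3283/(-1062))/(-16) = 1707/((868*(-3103))) + (3283*(-1/1062))*(-1/16) = 1707/(-2693404) - 3283/1062*(-1/16) = 1707*(-1/2693404) + 3283/16992 = -1707/2693404 + 3283/16992 = 2203359997/11441580192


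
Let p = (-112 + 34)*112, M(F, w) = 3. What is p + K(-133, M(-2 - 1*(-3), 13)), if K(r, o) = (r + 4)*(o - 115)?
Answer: 5712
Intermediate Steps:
K(r, o) = (-115 + o)*(4 + r) (K(r, o) = (4 + r)*(-115 + o) = (-115 + o)*(4 + r))
p = -8736 (p = -78*112 = -8736)
p + K(-133, M(-2 - 1*(-3), 13)) = -8736 + (-460 - 115*(-133) + 4*3 + 3*(-133)) = -8736 + (-460 + 15295 + 12 - 399) = -8736 + 14448 = 5712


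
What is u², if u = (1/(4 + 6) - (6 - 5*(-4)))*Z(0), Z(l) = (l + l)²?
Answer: 0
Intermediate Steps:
Z(l) = 4*l² (Z(l) = (2*l)² = 4*l²)
u = 0 (u = (1/(4 + 6) - (6 - 5*(-4)))*(4*0²) = (1/10 - (6 + 20))*(4*0) = (⅒ - 1*26)*0 = (⅒ - 26)*0 = -259/10*0 = 0)
u² = 0² = 0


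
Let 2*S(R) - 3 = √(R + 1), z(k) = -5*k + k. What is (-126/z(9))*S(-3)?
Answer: 21/4 + 7*I*√2/4 ≈ 5.25 + 2.4749*I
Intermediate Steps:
z(k) = -4*k
S(R) = 3/2 + √(1 + R)/2 (S(R) = 3/2 + √(R + 1)/2 = 3/2 + √(1 + R)/2)
(-126/z(9))*S(-3) = (-126/((-4*9)))*(3/2 + √(1 - 3)/2) = (-126/(-36))*(3/2 + √(-2)/2) = (-126*(-1/36))*(3/2 + (I*√2)/2) = 7*(3/2 + I*√2/2)/2 = 21/4 + 7*I*√2/4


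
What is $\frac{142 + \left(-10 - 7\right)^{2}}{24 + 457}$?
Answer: $\frac{431}{481} \approx 0.89605$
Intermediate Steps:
$\frac{142 + \left(-10 - 7\right)^{2}}{24 + 457} = \frac{142 + \left(-17\right)^{2}}{481} = \left(142 + 289\right) \frac{1}{481} = 431 \cdot \frac{1}{481} = \frac{431}{481}$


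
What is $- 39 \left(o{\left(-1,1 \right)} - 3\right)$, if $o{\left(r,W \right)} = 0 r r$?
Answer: $117$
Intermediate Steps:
$o{\left(r,W \right)} = 0$ ($o{\left(r,W \right)} = 0 r = 0$)
$- 39 \left(o{\left(-1,1 \right)} - 3\right) = - 39 \left(0 - 3\right) = - 39 \left(-3\right) = \left(-1\right) \left(-117\right) = 117$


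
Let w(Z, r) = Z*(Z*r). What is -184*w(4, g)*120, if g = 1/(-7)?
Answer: 353280/7 ≈ 50469.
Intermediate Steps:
g = -⅐ ≈ -0.14286
w(Z, r) = r*Z²
-184*w(4, g)*120 = -(-184)*4²/7*120 = -(-184)*16/7*120 = -184*(-16/7)*120 = (2944/7)*120 = 353280/7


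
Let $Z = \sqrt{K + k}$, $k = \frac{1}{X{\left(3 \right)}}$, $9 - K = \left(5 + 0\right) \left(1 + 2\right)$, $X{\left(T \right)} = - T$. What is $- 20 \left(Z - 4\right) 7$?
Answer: $560 - \frac{140 i \sqrt{57}}{3} \approx 560.0 - 352.33 i$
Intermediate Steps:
$K = -6$ ($K = 9 - \left(5 + 0\right) \left(1 + 2\right) = 9 - 5 \cdot 3 = 9 - 15 = -6$)
$k = - \frac{1}{3}$ ($k = \frac{1}{\left(-1\right) 3} = \frac{1}{-3} = - \frac{1}{3} \approx -0.33333$)
$Z = \frac{i \sqrt{57}}{3}$ ($Z = \sqrt{-6 - \frac{1}{3}} = \sqrt{- \frac{19}{3}} = \frac{i \sqrt{57}}{3} \approx 2.5166 i$)
$- 20 \left(Z - 4\right) 7 = - 20 \left(\frac{i \sqrt{57}}{3} - 4\right) 7 = - 20 \left(-4 + \frac{i \sqrt{57}}{3}\right) 7 = \left(80 - \frac{20 i \sqrt{57}}{3}\right) 7 = 560 - \frac{140 i \sqrt{57}}{3}$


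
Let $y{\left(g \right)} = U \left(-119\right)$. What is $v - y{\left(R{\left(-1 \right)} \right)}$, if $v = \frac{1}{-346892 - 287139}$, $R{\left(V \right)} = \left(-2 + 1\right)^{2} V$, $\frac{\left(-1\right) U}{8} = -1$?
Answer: $\frac{603597511}{634031} \approx 952.0$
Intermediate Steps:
$U = 8$ ($U = \left(-8\right) \left(-1\right) = 8$)
$R{\left(V \right)} = V$ ($R{\left(V \right)} = \left(-1\right)^{2} V = 1 V = V$)
$y{\left(g \right)} = -952$ ($y{\left(g \right)} = 8 \left(-119\right) = -952$)
$v = - \frac{1}{634031}$ ($v = \frac{1}{-634031} = - \frac{1}{634031} \approx -1.5772 \cdot 10^{-6}$)
$v - y{\left(R{\left(-1 \right)} \right)} = - \frac{1}{634031} - -952 = - \frac{1}{634031} + 952 = \frac{603597511}{634031}$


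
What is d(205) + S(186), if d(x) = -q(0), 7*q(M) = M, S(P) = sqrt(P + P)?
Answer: 2*sqrt(93) ≈ 19.287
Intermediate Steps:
S(P) = sqrt(2)*sqrt(P) (S(P) = sqrt(2*P) = sqrt(2)*sqrt(P))
q(M) = M/7
d(x) = 0 (d(x) = -0/7 = -1*0 = 0)
d(205) + S(186) = 0 + sqrt(2)*sqrt(186) = 0 + 2*sqrt(93) = 2*sqrt(93)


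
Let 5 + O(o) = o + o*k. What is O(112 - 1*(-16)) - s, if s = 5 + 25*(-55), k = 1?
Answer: 1621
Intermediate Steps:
O(o) = -5 + 2*o (O(o) = -5 + (o + o*1) = -5 + (o + o) = -5 + 2*o)
s = -1370 (s = 5 - 1375 = -1370)
O(112 - 1*(-16)) - s = (-5 + 2*(112 - 1*(-16))) - 1*(-1370) = (-5 + 2*(112 + 16)) + 1370 = (-5 + 2*128) + 1370 = (-5 + 256) + 1370 = 251 + 1370 = 1621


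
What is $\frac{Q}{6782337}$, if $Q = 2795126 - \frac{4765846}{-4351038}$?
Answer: $\frac{320044847543}{776584368837} \approx 0.41212$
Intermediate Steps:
$Q = \frac{320044847543}{114501}$ ($Q = 2795126 - - \frac{125417}{114501} = 2795126 + \frac{125417}{114501} = \frac{320044847543}{114501} \approx 2.7951 \cdot 10^{6}$)
$\frac{Q}{6782337} = \frac{320044847543}{114501 \cdot 6782337} = \frac{320044847543}{114501} \cdot \frac{1}{6782337} = \frac{320044847543}{776584368837}$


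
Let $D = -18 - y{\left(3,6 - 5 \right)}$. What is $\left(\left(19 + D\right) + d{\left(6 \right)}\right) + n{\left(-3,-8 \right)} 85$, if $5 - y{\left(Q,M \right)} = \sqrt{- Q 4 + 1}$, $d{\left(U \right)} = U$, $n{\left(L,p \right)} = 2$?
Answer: $172 + i \sqrt{11} \approx 172.0 + 3.3166 i$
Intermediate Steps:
$y{\left(Q,M \right)} = 5 - \sqrt{1 - 4 Q}$ ($y{\left(Q,M \right)} = 5 - \sqrt{- Q 4 + 1} = 5 - \sqrt{- 4 Q + 1} = 5 - \sqrt{1 - 4 Q}$)
$D = -23 + i \sqrt{11}$ ($D = -18 - \left(5 - \sqrt{1 - 12}\right) = -18 - \left(5 - \sqrt{-11}\right) = -18 - \left(5 - i \sqrt{11}\right) = -23 + i \sqrt{11} \approx -23.0 + 3.3166 i$)
$\left(\left(19 + D\right) + d{\left(6 \right)}\right) + n{\left(-3,-8 \right)} 85 = \left(\left(19 - \left(23 - i \sqrt{11}\right)\right) + 6\right) + 2 \cdot 85 = \left(\left(-4 + i \sqrt{11}\right) + 6\right) + 170 = \left(2 + i \sqrt{11}\right) + 170 = 172 + i \sqrt{11}$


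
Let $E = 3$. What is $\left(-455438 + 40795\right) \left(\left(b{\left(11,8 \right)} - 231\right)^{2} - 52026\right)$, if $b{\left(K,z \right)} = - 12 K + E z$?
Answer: $-26078971485$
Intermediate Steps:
$b{\left(K,z \right)} = - 12 K + 3 z$
$\left(-455438 + 40795\right) \left(\left(b{\left(11,8 \right)} - 231\right)^{2} - 52026\right) = \left(-455438 + 40795\right) \left(\left(\left(\left(-12\right) 11 + 3 \cdot 8\right) - 231\right)^{2} - 52026\right) = - 414643 \left(\left(\left(-132 + 24\right) - 231\right)^{2} - 52026\right) = - 414643 \left(\left(-108 - 231\right)^{2} - 52026\right) = - 414643 \left(\left(-339\right)^{2} - 52026\right) = - 414643 \left(114921 - 52026\right) = \left(-414643\right) 62895 = -26078971485$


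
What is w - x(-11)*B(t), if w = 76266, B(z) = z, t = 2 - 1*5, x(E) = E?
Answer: 76233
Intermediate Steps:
t = -3 (t = 2 - 5 = -3)
w - x(-11)*B(t) = 76266 - (-11)*(-3) = 76266 - 1*33 = 76266 - 33 = 76233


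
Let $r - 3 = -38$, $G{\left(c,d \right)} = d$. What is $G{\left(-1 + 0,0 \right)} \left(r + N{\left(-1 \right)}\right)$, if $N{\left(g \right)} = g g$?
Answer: $0$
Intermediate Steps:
$N{\left(g \right)} = g^{2}$
$r = -35$ ($r = 3 - 38 = -35$)
$G{\left(-1 + 0,0 \right)} \left(r + N{\left(-1 \right)}\right) = 0 \left(-35 + \left(-1\right)^{2}\right) = 0 \left(-35 + 1\right) = 0 \left(-34\right) = 0$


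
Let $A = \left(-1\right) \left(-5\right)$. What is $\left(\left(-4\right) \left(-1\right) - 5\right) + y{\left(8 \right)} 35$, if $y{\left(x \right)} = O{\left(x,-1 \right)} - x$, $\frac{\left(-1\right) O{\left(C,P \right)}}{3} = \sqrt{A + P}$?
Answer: $-491$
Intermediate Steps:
$A = 5$
$O{\left(C,P \right)} = - 3 \sqrt{5 + P}$
$y{\left(x \right)} = -6 - x$ ($y{\left(x \right)} = - 3 \sqrt{5 - 1} - x = - 3 \sqrt{4} - x = \left(-3\right) 2 - x = -6 - x$)
$\left(\left(-4\right) \left(-1\right) - 5\right) + y{\left(8 \right)} 35 = \left(\left(-4\right) \left(-1\right) - 5\right) + \left(-6 - 8\right) 35 = \left(4 - 5\right) + \left(-6 - 8\right) 35 = -1 - 490 = -491$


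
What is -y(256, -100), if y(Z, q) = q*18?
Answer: 1800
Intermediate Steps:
y(Z, q) = 18*q
-y(256, -100) = -18*(-100) = -1*(-1800) = 1800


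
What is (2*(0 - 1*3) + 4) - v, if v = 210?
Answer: -212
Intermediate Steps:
(2*(0 - 1*3) + 4) - v = (2*(0 - 1*3) + 4) - 1*210 = (2*(0 - 3) + 4) - 210 = (2*(-3) + 4) - 210 = (-6 + 4) - 210 = -2 - 210 = -212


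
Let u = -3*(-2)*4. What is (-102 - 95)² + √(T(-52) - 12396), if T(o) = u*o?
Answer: 38809 + 6*I*√379 ≈ 38809.0 + 116.81*I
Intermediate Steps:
u = 24 (u = 6*4 = 24)
T(o) = 24*o
(-102 - 95)² + √(T(-52) - 12396) = (-102 - 95)² + √(24*(-52) - 12396) = (-197)² + √(-1248 - 12396) = 38809 + √(-13644) = 38809 + 6*I*√379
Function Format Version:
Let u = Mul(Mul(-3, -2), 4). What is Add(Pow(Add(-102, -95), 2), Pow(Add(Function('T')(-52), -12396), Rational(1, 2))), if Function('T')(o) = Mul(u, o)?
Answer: Add(38809, Mul(6, I, Pow(379, Rational(1, 2)))) ≈ Add(38809., Mul(116.81, I))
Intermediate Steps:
u = 24 (u = Mul(6, 4) = 24)
Function('T')(o) = Mul(24, o)
Add(Pow(Add(-102, -95), 2), Pow(Add(Function('T')(-52), -12396), Rational(1, 2))) = Add(Pow(Add(-102, -95), 2), Pow(Add(Mul(24, -52), -12396), Rational(1, 2))) = Add(Pow(-197, 2), Pow(Add(-1248, -12396), Rational(1, 2))) = Add(38809, Pow(-13644, Rational(1, 2))) = Add(38809, Mul(6, I, Pow(379, Rational(1, 2))))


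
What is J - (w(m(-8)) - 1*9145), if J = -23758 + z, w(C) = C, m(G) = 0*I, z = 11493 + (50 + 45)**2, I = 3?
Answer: 5905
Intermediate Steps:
z = 20518 (z = 11493 + 95**2 = 11493 + 9025 = 20518)
m(G) = 0 (m(G) = 0*3 = 0)
J = -3240 (J = -23758 + 20518 = -3240)
J - (w(m(-8)) - 1*9145) = -3240 - (0 - 1*9145) = -3240 - (0 - 9145) = -3240 - 1*(-9145) = -3240 + 9145 = 5905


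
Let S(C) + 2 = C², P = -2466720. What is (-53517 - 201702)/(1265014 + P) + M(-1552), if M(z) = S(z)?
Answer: 2894551900831/1201706 ≈ 2.4087e+6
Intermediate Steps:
S(C) = -2 + C²
M(z) = -2 + z²
(-53517 - 201702)/(1265014 + P) + M(-1552) = (-53517 - 201702)/(1265014 - 2466720) + (-2 + (-1552)²) = -255219/(-1201706) + (-2 + 2408704) = -255219*(-1/1201706) + 2408702 = 255219/1201706 + 2408702 = 2894551900831/1201706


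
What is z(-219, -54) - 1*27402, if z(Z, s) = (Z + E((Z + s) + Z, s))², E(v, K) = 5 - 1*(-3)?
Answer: 17119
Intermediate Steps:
E(v, K) = 8 (E(v, K) = 5 + 3 = 8)
z(Z, s) = (8 + Z)² (z(Z, s) = (Z + 8)² = (8 + Z)²)
z(-219, -54) - 1*27402 = (8 - 219)² - 1*27402 = (-211)² - 27402 = 44521 - 27402 = 17119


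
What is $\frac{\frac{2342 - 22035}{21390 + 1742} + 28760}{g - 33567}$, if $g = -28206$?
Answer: $- \frac{221752209}{476311012} \approx -0.46556$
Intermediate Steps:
$\frac{\frac{2342 - 22035}{21390 + 1742} + 28760}{g - 33567} = \frac{\frac{2342 - 22035}{21390 + 1742} + 28760}{-28206 - 33567} = \frac{- \frac{19693}{23132} + 28760}{-28206 - 33567} = \frac{\left(-19693\right) \frac{1}{23132} + 28760}{-61773} = \left(- \frac{19693}{23132} + 28760\right) \left(- \frac{1}{61773}\right) = \frac{665256627}{23132} \left(- \frac{1}{61773}\right) = - \frac{221752209}{476311012}$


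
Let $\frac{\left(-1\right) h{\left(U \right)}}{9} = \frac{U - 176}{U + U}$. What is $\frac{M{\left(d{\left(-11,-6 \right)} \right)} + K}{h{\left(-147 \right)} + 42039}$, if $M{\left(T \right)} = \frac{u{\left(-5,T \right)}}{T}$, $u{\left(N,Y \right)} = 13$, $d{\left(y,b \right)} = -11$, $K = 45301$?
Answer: $\frac{48833204}{45307383} \approx 1.0778$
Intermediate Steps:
$h{\left(U \right)} = - \frac{9 \left(-176 + U\right)}{2 U}$ ($h{\left(U \right)} = - 9 \frac{U - 176}{U + U} = - 9 \frac{-176 + U}{2 U} = - \frac{9 \left(-176 + U\right)}{2 U}$)
$M{\left(T \right)} = \frac{13}{T}$
$\frac{M{\left(d{\left(-11,-6 \right)} \right)} + K}{h{\left(-147 \right)} + 42039} = \frac{\frac{13}{-11} + 45301}{\left(- \frac{9}{2} + \frac{792}{-147}\right) + 42039} = \frac{13 \left(- \frac{1}{11}\right) + 45301}{\left(- \frac{9}{2} + 792 \left(- \frac{1}{147}\right)\right) + 42039} = \frac{- \frac{13}{11} + 45301}{\left(- \frac{9}{2} - \frac{264}{49}\right) + 42039} = \frac{498298}{11 \left(- \frac{969}{98} + 42039\right)} = \frac{498298}{11 \cdot \frac{4118853}{98}} = \frac{498298}{11} \cdot \frac{98}{4118853} = \frac{48833204}{45307383}$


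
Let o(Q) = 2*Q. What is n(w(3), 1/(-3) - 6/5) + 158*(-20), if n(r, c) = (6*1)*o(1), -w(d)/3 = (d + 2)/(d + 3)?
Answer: -3148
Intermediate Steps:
w(d) = -3*(2 + d)/(3 + d) (w(d) = -3*(d + 2)/(d + 3) = -3*(2 + d)/(3 + d))
n(r, c) = 12 (n(r, c) = (6*1)*(2*1) = 6*2 = 12)
n(w(3), 1/(-3) - 6/5) + 158*(-20) = 12 + 158*(-20) = 12 - 3160 = -3148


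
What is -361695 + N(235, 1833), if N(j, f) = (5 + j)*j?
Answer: -305295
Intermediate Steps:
N(j, f) = j*(5 + j)
-361695 + N(235, 1833) = -361695 + 235*(5 + 235) = -361695 + 235*240 = -361695 + 56400 = -305295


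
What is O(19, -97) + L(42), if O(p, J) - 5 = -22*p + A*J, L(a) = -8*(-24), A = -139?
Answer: 13262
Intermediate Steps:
L(a) = 192
O(p, J) = 5 - 139*J - 22*p (O(p, J) = 5 + (-22*p - 139*J) = 5 + (-139*J - 22*p) = 5 - 139*J - 22*p)
O(19, -97) + L(42) = (5 - 139*(-97) - 22*19) + 192 = (5 + 13483 - 418) + 192 = 13070 + 192 = 13262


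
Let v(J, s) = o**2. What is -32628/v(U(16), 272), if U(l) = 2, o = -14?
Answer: -8157/49 ≈ -166.47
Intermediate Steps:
v(J, s) = 196 (v(J, s) = (-14)**2 = 196)
-32628/v(U(16), 272) = -32628/196 = -32628*1/196 = -8157/49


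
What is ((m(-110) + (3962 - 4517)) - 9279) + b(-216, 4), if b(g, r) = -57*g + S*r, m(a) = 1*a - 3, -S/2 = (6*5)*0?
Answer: 2365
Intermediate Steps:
S = 0 (S = -2*6*5*0 = -60*0 = -2*0 = 0)
m(a) = -3 + a (m(a) = a - 3 = -3 + a)
b(g, r) = -57*g (b(g, r) = -57*g + 0*r = -57*g + 0 = -57*g)
((m(-110) + (3962 - 4517)) - 9279) + b(-216, 4) = (((-3 - 110) + (3962 - 4517)) - 9279) - 57*(-216) = ((-113 - 555) - 9279) + 12312 = (-668 - 9279) + 12312 = -9947 + 12312 = 2365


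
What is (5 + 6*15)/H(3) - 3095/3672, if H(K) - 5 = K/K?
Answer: 55045/3672 ≈ 14.990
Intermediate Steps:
H(K) = 6 (H(K) = 5 + K/K = 5 + 1 = 6)
(5 + 6*15)/H(3) - 3095/3672 = (5 + 6*15)/6 - 3095/3672 = (5 + 90)*(1/6) - 3095*1/3672 = 95*(1/6) - 3095/3672 = 95/6 - 3095/3672 = 55045/3672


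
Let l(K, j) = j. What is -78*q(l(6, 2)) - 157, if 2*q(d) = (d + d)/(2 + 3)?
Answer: -941/5 ≈ -188.20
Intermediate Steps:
q(d) = d/5 (q(d) = ((d + d)/(2 + 3))/2 = ((2*d)/5)/2 = ((2*d)*(⅕))/2 = (2*d/5)/2 = d/5)
-78*q(l(6, 2)) - 157 = -78*2/5 - 157 = -78*⅖ - 157 = -156/5 - 157 = -941/5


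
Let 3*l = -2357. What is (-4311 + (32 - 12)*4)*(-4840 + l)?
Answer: 71406587/3 ≈ 2.3802e+7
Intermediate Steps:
l = -2357/3 (l = (1/3)*(-2357) = -2357/3 ≈ -785.67)
(-4311 + (32 - 12)*4)*(-4840 + l) = (-4311 + (32 - 12)*4)*(-4840 - 2357/3) = (-4311 + 20*4)*(-16877/3) = (-4311 + 80)*(-16877/3) = -4231*(-16877/3) = 71406587/3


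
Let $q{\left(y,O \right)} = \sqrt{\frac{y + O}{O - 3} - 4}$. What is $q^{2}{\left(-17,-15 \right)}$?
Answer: $- \frac{20}{9} \approx -2.2222$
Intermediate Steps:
$q{\left(y,O \right)} = \sqrt{-4 + \frac{O + y}{-3 + O}}$ ($q{\left(y,O \right)} = \sqrt{\frac{O + y}{-3 + O} - 4} = \sqrt{-4 + \frac{O + y}{-3 + O}}$)
$q^{2}{\left(-17,-15 \right)} = \left(\sqrt{\frac{12 - 17 - -45}{-3 - 15}}\right)^{2} = \left(\sqrt{\frac{12 - 17 + 45}{-18}}\right)^{2} = \left(\sqrt{\left(- \frac{1}{18}\right) 40}\right)^{2} = \left(\sqrt{- \frac{20}{9}}\right)^{2} = \left(\frac{2 i \sqrt{5}}{3}\right)^{2} = - \frac{20}{9}$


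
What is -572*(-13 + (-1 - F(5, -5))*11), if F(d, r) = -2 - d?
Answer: -30316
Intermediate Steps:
-572*(-13 + (-1 - F(5, -5))*11) = -572*(-13 + (-1 - (-2 - 1*5))*11) = -572*(-13 + (-1 - (-2 - 5))*11) = -572*(-13 + (-1 - 1*(-7))*11) = -572*(-13 + (-1 + 7)*11) = -572*(-13 + 6*11) = -572*(-13 + 66) = -572*53 = -30316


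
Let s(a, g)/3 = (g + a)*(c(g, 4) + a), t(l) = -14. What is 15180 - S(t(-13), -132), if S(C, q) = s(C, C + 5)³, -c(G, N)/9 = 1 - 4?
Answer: 721749453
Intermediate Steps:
c(G, N) = 27 (c(G, N) = -9*(1 - 4) = -9*(-3) = 27)
s(a, g) = 3*(27 + a)*(a + g) (s(a, g) = 3*((g + a)*(27 + a)) = 3*((a + g)*(27 + a)) = 3*((27 + a)*(a + g)) = 3*(27 + a)*(a + g))
S(C, q) = (405 + 3*C² + 162*C + 3*C*(5 + C))³ (S(C, q) = (3*C² + 81*C + 81*(C + 5) + 3*C*(C + 5))³ = (3*C² + 81*C + 81*(5 + C) + 3*C*(5 + C))³ = (3*C² + 81*C + (405 + 81*C) + 3*C*(5 + C))³ = (405 + 3*C² + 162*C + 3*C*(5 + C))³)
15180 - S(t(-13), -132) = 15180 - 27*(135 + 2*(-14)² + 59*(-14))³ = 15180 - 27*(135 + 2*196 - 826)³ = 15180 - 27*(135 + 392 - 826)³ = 15180 - 27*(-299)³ = 15180 - 27*(-26730899) = 15180 - 1*(-721734273) = 15180 + 721734273 = 721749453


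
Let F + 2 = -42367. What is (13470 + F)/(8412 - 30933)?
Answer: 9633/7507 ≈ 1.2832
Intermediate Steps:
F = -42369 (F = -2 - 42367 = -42369)
(13470 + F)/(8412 - 30933) = (13470 - 42369)/(8412 - 30933) = -28899/(-22521) = -28899*(-1/22521) = 9633/7507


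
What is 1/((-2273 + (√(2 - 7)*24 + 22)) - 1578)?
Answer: -3829/14664121 - 24*I*√5/14664121 ≈ -0.00026111 - 3.6597e-6*I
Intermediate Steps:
1/((-2273 + (√(2 - 7)*24 + 22)) - 1578) = 1/((-2273 + (√(-5)*24 + 22)) - 1578) = 1/((-2273 + ((I*√5)*24 + 22)) - 1578) = 1/((-2273 + (24*I*√5 + 22)) - 1578) = 1/((-2273 + (22 + 24*I*√5)) - 1578) = 1/((-2251 + 24*I*√5) - 1578) = 1/(-3829 + 24*I*√5)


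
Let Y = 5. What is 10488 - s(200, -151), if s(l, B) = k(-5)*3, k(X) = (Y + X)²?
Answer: 10488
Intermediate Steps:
k(X) = (5 + X)²
s(l, B) = 0 (s(l, B) = (5 - 5)²*3 = 0²*3 = 0*3 = 0)
10488 - s(200, -151) = 10488 - 1*0 = 10488 + 0 = 10488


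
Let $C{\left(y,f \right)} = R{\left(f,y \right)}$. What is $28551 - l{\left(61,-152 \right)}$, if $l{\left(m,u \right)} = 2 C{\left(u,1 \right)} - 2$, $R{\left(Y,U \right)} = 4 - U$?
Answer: $28241$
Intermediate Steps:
$C{\left(y,f \right)} = 4 - y$
$l{\left(m,u \right)} = 6 - 2 u$ ($l{\left(m,u \right)} = 2 \left(4 - u\right) - 2 = \left(8 - 2 u\right) - 2 = 6 - 2 u$)
$28551 - l{\left(61,-152 \right)} = 28551 - \left(6 - -304\right) = 28551 - \left(6 + 304\right) = 28551 - 310 = 28241$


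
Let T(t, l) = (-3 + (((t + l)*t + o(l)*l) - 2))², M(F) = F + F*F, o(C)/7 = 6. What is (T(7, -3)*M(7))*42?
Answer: 24952368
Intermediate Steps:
o(C) = 42 (o(C) = 7*6 = 42)
M(F) = F + F²
T(t, l) = (-5 + 42*l + t*(l + t))² (T(t, l) = (-3 + (((t + l)*t + 42*l) - 2))² = (-3 + (((l + t)*t + 42*l) - 2))² = (-3 + ((t*(l + t) + 42*l) - 2))² = (-3 + ((42*l + t*(l + t)) - 2))² = (-3 + (-2 + 42*l + t*(l + t)))² = (-5 + 42*l + t*(l + t))²)
(T(7, -3)*M(7))*42 = ((-5 + 7² + 42*(-3) - 3*7)²*(7*(1 + 7)))*42 = ((-5 + 49 - 126 - 21)²*(7*8))*42 = ((-103)²*56)*42 = (10609*56)*42 = 594104*42 = 24952368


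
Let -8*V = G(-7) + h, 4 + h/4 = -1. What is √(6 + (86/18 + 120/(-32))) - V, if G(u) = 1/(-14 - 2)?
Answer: -321/128 + √253/6 ≈ 0.14318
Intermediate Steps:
h = -20 (h = -16 + 4*(-1) = -16 - 4 = -20)
G(u) = -1/16 (G(u) = 1/(-16) = -1/16)
V = 321/128 (V = -(-1/16 - 20)/8 = -⅛*(-321/16) = 321/128 ≈ 2.5078)
√(6 + (86/18 + 120/(-32))) - V = √(6 + (86/18 + 120/(-32))) - 1*321/128 = √(6 + (86*(1/18) + 120*(-1/32))) - 321/128 = √(6 + (43/9 - 15/4)) - 321/128 = √(6 + 37/36) - 321/128 = √(253/36) - 321/128 = √253/6 - 321/128 = -321/128 + √253/6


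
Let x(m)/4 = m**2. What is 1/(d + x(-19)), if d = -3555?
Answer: -1/2111 ≈ -0.00047371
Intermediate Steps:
x(m) = 4*m**2
1/(d + x(-19)) = 1/(-3555 + 4*(-19)**2) = 1/(-3555 + 4*361) = 1/(-3555 + 1444) = 1/(-2111) = -1/2111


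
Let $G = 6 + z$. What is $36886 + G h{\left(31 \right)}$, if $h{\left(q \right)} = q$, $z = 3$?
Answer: $37165$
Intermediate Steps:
$G = 9$ ($G = 6 + 3 = 9$)
$36886 + G h{\left(31 \right)} = 36886 + 9 \cdot 31 = 36886 + 279 = 37165$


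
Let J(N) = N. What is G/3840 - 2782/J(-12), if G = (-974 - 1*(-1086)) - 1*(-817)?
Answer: 891169/3840 ≈ 232.08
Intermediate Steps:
G = 929 (G = (-974 + 1086) + 817 = 112 + 817 = 929)
G/3840 - 2782/J(-12) = 929/3840 - 2782/(-12) = 929*(1/3840) - 2782*(-1/12) = 929/3840 + 1391/6 = 891169/3840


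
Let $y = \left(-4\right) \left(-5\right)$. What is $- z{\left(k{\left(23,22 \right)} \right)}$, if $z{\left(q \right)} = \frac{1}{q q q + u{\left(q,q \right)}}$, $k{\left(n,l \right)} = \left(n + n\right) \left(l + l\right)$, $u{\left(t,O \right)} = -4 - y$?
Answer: $- \frac{1}{8291469800} \approx -1.2061 \cdot 10^{-10}$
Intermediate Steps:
$y = 20$
$u{\left(t,O \right)} = -24$ ($u{\left(t,O \right)} = -4 - 20 = -24$)
$k{\left(n,l \right)} = 4 l n$ ($k{\left(n,l \right)} = 2 n 2 l = 4 l n$)
$z{\left(q \right)} = \frac{1}{-24 + q^{3}}$ ($z{\left(q \right)} = \frac{1}{q q q - 24} = \frac{1}{q^{2} q - 24} = \frac{1}{q^{3} - 24} = \frac{1}{-24 + q^{3}}$)
$- z{\left(k{\left(23,22 \right)} \right)} = - \frac{1}{-24 + \left(4 \cdot 22 \cdot 23\right)^{3}} = - \frac{1}{-24 + 2024^{3}} = - \frac{1}{-24 + 8291469824} = - \frac{1}{8291469800}$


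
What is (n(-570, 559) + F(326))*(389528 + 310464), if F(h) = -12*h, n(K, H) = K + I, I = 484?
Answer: -2798568016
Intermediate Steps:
n(K, H) = 484 + K (n(K, H) = K + 484 = 484 + K)
(n(-570, 559) + F(326))*(389528 + 310464) = ((484 - 570) - 12*326)*(389528 + 310464) = (-86 - 3912)*699992 = -3998*699992 = -2798568016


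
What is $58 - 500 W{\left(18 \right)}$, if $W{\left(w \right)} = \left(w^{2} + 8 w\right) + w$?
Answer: $-242942$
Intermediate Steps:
$W{\left(w \right)} = w^{2} + 9 w$
$58 - 500 W{\left(18 \right)} = 58 - 500 \cdot 18 \left(9 + 18\right) = 58 - 500 \cdot 18 \cdot 27 = 58 - 243000 = -242942$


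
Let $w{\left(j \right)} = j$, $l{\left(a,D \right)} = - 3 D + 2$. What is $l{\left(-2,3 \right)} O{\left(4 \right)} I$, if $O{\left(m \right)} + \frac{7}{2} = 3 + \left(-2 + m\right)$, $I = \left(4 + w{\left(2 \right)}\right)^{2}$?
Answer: $-378$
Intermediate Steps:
$l{\left(a,D \right)} = 2 - 3 D$
$I = 36$ ($I = \left(4 + 2\right)^{2} = 6^{2} = 36$)
$O{\left(m \right)} = - \frac{5}{2} + m$ ($O{\left(m \right)} = - \frac{7}{2} + \left(3 + \left(-2 + m\right)\right) = - \frac{7}{2} + \left(1 + m\right) = - \frac{5}{2} + m$)
$l{\left(-2,3 \right)} O{\left(4 \right)} I = \left(2 - 9\right) \left(- \frac{5}{2} + 4\right) 36 = \left(2 - 9\right) \frac{3}{2} \cdot 36 = \left(-7\right) \frac{3}{2} \cdot 36 = \left(- \frac{21}{2}\right) 36 = -378$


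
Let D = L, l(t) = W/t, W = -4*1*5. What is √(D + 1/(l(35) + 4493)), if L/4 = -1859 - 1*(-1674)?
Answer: I*√731795998531/31447 ≈ 27.203*I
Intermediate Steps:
W = -20 (W = -4*5 = -20)
l(t) = -20/t
L = -740 (L = 4*(-1859 - 1*(-1674)) = 4*(-1859 + 1674) = 4*(-185) = -740)
D = -740
√(D + 1/(l(35) + 4493)) = √(-740 + 1/(-20/35 + 4493)) = √(-740 + 1/(-20*1/35 + 4493)) = √(-740 + 1/(-4/7 + 4493)) = √(-740 + 1/(31447/7)) = √(-740 + 7/31447) = √(-23270773/31447) = I*√731795998531/31447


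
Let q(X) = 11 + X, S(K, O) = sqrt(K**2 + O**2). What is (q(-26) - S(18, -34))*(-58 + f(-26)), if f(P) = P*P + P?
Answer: -8880 - 1184*sqrt(370) ≈ -31655.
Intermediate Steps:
f(P) = P + P**2 (f(P) = P**2 + P = P + P**2)
(q(-26) - S(18, -34))*(-58 + f(-26)) = ((11 - 26) - sqrt(18**2 + (-34)**2))*(-58 - 26*(1 - 26)) = (-15 - sqrt(324 + 1156))*(-58 - 26*(-25)) = (-15 - sqrt(1480))*(-58 + 650) = (-15 - 2*sqrt(370))*592 = -8880 - 1184*sqrt(370)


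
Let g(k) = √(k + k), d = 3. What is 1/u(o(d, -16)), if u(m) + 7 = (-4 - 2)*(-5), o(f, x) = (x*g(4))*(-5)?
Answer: 1/23 ≈ 0.043478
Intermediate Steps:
g(k) = √2*√k (g(k) = √(2*k) = √2*√k)
o(f, x) = -10*x*√2 (o(f, x) = (x*(√2*√4))*(-5) = (x*(√2*2))*(-5) = (x*(2*√2))*(-5) = (2*x*√2)*(-5) = -10*x*√2)
u(m) = 23 (u(m) = -7 + (-4 - 2)*(-5) = -7 - 6*(-5) = -7 + 30 = 23)
1/u(o(d, -16)) = 1/23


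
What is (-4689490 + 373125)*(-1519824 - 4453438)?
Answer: 25782779032630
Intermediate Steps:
(-4689490 + 373125)*(-1519824 - 4453438) = -4316365*(-5973262) = 25782779032630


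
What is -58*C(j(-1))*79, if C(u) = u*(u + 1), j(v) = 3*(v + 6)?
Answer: -1099680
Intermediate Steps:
j(v) = 18 + 3*v (j(v) = 3*(6 + v) = 18 + 3*v)
C(u) = u*(1 + u)
-58*C(j(-1))*79 = -58*(18 + 3*(-1))*(1 + (18 + 3*(-1)))*79 = -58*(18 - 3)*(1 + (18 - 3))*79 = -870*(1 + 15)*79 = -870*16*79 = -58*240*79 = -13920*79 = -1099680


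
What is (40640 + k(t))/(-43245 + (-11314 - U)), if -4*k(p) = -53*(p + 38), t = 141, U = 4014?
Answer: -172047/234292 ≈ -0.73433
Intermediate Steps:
k(p) = 1007/2 + 53*p/4 (k(p) = -(-53)*(p + 38)/4 = -(-53)*(38 + p)/4 = -(-2014 - 53*p)/4 = 1007/2 + 53*p/4)
(40640 + k(t))/(-43245 + (-11314 - U)) = (40640 + (1007/2 + (53/4)*141))/(-43245 + (-11314 - 1*4014)) = (40640 + (1007/2 + 7473/4))/(-43245 + (-11314 - 4014)) = (40640 + 9487/4)/(-43245 - 15328) = (172047/4)/(-58573) = (172047/4)*(-1/58573) = -172047/234292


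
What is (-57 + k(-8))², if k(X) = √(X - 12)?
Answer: 3229 - 228*I*√5 ≈ 3229.0 - 509.82*I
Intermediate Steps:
k(X) = √(-12 + X)
(-57 + k(-8))² = (-57 + √(-12 - 8))² = (-57 + √(-20))² = (-57 + 2*I*√5)²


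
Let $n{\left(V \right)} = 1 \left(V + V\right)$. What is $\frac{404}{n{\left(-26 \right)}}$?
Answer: $- \frac{101}{13} \approx -7.7692$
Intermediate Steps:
$n{\left(V \right)} = 2 V$ ($n{\left(V \right)} = 1 \cdot 2 V = 2 V$)
$\frac{404}{n{\left(-26 \right)}} = \frac{404}{2 \left(-26\right)} = \frac{404}{-52} = 404 \left(- \frac{1}{52}\right) = - \frac{101}{13}$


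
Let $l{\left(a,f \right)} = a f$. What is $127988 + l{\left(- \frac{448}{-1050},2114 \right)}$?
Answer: $\frac{9666748}{75} \approx 1.2889 \cdot 10^{5}$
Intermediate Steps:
$127988 + l{\left(- \frac{448}{-1050},2114 \right)} = 127988 + - \frac{448}{-1050} \cdot 2114 = 127988 + \left(-448\right) \left(- \frac{1}{1050}\right) 2114 = 127988 + \frac{32}{75} \cdot 2114 = 127988 + \frac{67648}{75} = \frac{9666748}{75}$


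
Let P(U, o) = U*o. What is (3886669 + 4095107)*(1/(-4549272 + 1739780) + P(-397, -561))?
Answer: 1248592471780799772/702373 ≈ 1.7777e+12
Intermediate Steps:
(3886669 + 4095107)*(1/(-4549272 + 1739780) + P(-397, -561)) = (3886669 + 4095107)*(1/(-4549272 + 1739780) - 397*(-561)) = 7981776*(1/(-2809492) + 222717) = 7981776*(-1/2809492 + 222717) = 7981776*(625721629763/2809492) = 1248592471780799772/702373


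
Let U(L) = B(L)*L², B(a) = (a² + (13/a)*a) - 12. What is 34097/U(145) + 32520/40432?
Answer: 449298395872/558557529775 ≈ 0.80439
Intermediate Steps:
B(a) = 1 + a² (B(a) = (a² + 13) - 12 = (13 + a²) - 12 = 1 + a²)
U(L) = L²*(1 + L²) (U(L) = (1 + L²)*L² = L²*(1 + L²))
34097/U(145) + 32520/40432 = 34097/(145² + 145⁴) + 32520/40432 = 34097/(21025 + 442050625) + 32520*(1/40432) = 34097/442071650 + 4065/5054 = 449298395872/558557529775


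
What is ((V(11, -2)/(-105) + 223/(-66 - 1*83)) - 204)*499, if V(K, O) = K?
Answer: -1605100366/15645 ≈ -1.0260e+5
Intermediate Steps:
((V(11, -2)/(-105) + 223/(-66 - 1*83)) - 204)*499 = ((11/(-105) + 223/(-66 - 1*83)) - 204)*499 = ((11*(-1/105) + 223/(-66 - 83)) - 204)*499 = ((-11/105 + 223/(-149)) - 204)*499 = ((-11/105 + 223*(-1/149)) - 204)*499 = ((-11/105 - 223/149) - 204)*499 = (-25054/15645 - 204)*499 = -3216634/15645*499 = -1605100366/15645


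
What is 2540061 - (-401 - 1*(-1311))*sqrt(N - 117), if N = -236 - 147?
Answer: 2540061 - 9100*I*sqrt(5) ≈ 2.5401e+6 - 20348.0*I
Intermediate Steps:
N = -383
2540061 - (-401 - 1*(-1311))*sqrt(N - 117) = 2540061 - (-401 - 1*(-1311))*sqrt(-383 - 117) = 2540061 - (-401 + 1311)*sqrt(-500) = 2540061 - 910*10*I*sqrt(5) = 2540061 - 9100*I*sqrt(5)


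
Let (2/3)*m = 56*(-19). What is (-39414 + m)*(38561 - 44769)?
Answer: 254590080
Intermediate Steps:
m = -1596 (m = 3*(56*(-19))/2 = (3/2)*(-1064) = -1596)
(-39414 + m)*(38561 - 44769) = (-39414 - 1596)*(38561 - 44769) = -41010*(-6208) = 254590080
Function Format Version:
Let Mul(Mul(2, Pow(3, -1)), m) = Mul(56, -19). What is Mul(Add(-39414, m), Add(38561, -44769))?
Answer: 254590080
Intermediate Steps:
m = -1596 (m = Mul(Rational(3, 2), Mul(56, -19)) = Mul(Rational(3, 2), -1064) = -1596)
Mul(Add(-39414, m), Add(38561, -44769)) = Mul(Add(-39414, -1596), Add(38561, -44769)) = Mul(-41010, -6208) = 254590080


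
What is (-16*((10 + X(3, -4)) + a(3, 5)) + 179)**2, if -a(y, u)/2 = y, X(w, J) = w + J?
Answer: 17161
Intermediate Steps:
X(w, J) = J + w
a(y, u) = -2*y
(-16*((10 + X(3, -4)) + a(3, 5)) + 179)**2 = (-16*((10 + (-4 + 3)) - 2*3) + 179)**2 = (-16*((10 - 1) - 6) + 179)**2 = (-16*(9 - 6) + 179)**2 = (-16*3 + 179)**2 = (-48 + 179)**2 = 131**2 = 17161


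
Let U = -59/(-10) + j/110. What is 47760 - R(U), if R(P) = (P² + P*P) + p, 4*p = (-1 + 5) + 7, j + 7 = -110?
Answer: 577296677/12100 ≈ 47711.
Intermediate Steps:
j = -117 (j = -7 - 110 = -117)
p = 11/4 (p = ((-1 + 5) + 7)/4 = (4 + 7)/4 = (¼)*11 = 11/4 ≈ 2.7500)
U = 266/55 (U = -59/(-10) - 117/110 = -59*(-⅒) - 117*1/110 = 59/10 - 117/110 = 266/55 ≈ 4.8364)
R(P) = 11/4 + 2*P² (R(P) = (P² + P*P) + 11/4 = (P² + P²) + 11/4 = 2*P² + 11/4 = 11/4 + 2*P²)
47760 - R(U) = 47760 - (11/4 + 2*(266/55)²) = 47760 - (11/4 + 2*(70756/3025)) = 47760 - (11/4 + 141512/3025) = 47760 - 1*599323/12100 = 47760 - 599323/12100 = 577296677/12100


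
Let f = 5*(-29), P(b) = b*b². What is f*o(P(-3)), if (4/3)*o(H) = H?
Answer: 11745/4 ≈ 2936.3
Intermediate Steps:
P(b) = b³
o(H) = 3*H/4
f = -145
f*o(P(-3)) = -435*(-3)³/4 = -435*(-27)/4 = -145*(-81/4) = 11745/4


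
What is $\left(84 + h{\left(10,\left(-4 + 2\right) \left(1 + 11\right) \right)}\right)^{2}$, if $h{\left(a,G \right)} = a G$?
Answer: $24336$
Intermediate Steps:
$h{\left(a,G \right)} = G a$
$\left(84 + h{\left(10,\left(-4 + 2\right) \left(1 + 11\right) \right)}\right)^{2} = \left(84 + \left(-4 + 2\right) \left(1 + 11\right) 10\right)^{2} = \left(84 + \left(-2\right) 12 \cdot 10\right)^{2} = \left(84 - 240\right)^{2} = \left(-156\right)^{2} = 24336$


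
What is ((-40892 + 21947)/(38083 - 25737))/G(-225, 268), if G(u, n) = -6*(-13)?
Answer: -6315/320996 ≈ -0.019673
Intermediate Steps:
G(u, n) = 78
((-40892 + 21947)/(38083 - 25737))/G(-225, 268) = ((-40892 + 21947)/(38083 - 25737))/78 = -18945/12346*(1/78) = -18945*1/12346*(1/78) = -18945/12346*1/78 = -6315/320996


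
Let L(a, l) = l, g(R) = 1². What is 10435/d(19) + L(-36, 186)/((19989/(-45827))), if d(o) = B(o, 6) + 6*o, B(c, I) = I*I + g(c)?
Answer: -359503969/1006113 ≈ -357.32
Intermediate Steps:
g(R) = 1
B(c, I) = 1 + I² (B(c, I) = I*I + 1 = I² + 1 = 1 + I²)
d(o) = 37 + 6*o (d(o) = (1 + 6²) + 6*o = (1 + 36) + 6*o = 37 + 6*o)
10435/d(19) + L(-36, 186)/((19989/(-45827))) = 10435/(37 + 6*19) + 186/((19989/(-45827))) = 10435/(37 + 114) + 186/((19989*(-1/45827))) = 10435/151 + 186/(-19989/45827) = 10435*(1/151) + 186*(-45827/19989) = 10435/151 - 2841274/6663 = -359503969/1006113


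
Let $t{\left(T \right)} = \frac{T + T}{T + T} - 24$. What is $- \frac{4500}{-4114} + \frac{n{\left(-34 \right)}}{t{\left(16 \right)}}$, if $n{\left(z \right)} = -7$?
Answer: $\frac{66149}{47311} \approx 1.3982$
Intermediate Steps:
$t{\left(T \right)} = -23$ ($t{\left(T \right)} = \frac{2 T}{2 T} - 24 = 2 T \frac{1}{2 T} - 24 = 1 - 24 = -23$)
$- \frac{4500}{-4114} + \frac{n{\left(-34 \right)}}{t{\left(16 \right)}} = - \frac{4500}{-4114} - \frac{7}{-23} = \left(-4500\right) \left(- \frac{1}{4114}\right) - - \frac{7}{23} = \frac{2250}{2057} + \frac{7}{23} = \frac{66149}{47311}$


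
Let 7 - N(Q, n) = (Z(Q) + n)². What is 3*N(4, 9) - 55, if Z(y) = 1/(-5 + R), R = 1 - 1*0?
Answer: -4219/16 ≈ -263.69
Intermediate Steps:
R = 1 (R = 1 + 0 = 1)
Z(y) = -¼ (Z(y) = 1/(-5 + 1) = 1/(-4) = -¼)
N(Q, n) = 7 - (-¼ + n)²
3*N(4, 9) - 55 = 3*(7 - (-1 + 4*9)²/16) - 55 = 3*(7 - (-1 + 36)²/16) - 55 = 3*(7 - 1/16*35²) - 55 = 3*(7 - 1/16*1225) - 55 = 3*(7 - 1225/16) - 55 = 3*(-1113/16) - 55 = -3339/16 - 55 = -4219/16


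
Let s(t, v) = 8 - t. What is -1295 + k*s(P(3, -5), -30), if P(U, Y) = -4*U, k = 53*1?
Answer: -235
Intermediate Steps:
k = 53
-1295 + k*s(P(3, -5), -30) = -1295 + 53*(8 - (-4)*3) = -1295 + 53*(8 - 1*(-12)) = -1295 + 53*(8 + 12) = -1295 + 53*20 = -1295 + 1060 = -235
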